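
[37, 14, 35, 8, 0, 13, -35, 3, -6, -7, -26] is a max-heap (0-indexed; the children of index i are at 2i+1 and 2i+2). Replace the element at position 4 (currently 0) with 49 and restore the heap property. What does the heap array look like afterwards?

[49, 37, 35, 8, 14, 13, -35, 3, -6, -7, -26]

set index 4 from 0 to 49 → [37, 14, 35, 8, 49, 13, -35, 3, -6, -7, -26]
49 > parent 14 at index 1, swap → [37, 49, 35, 8, 14, 13, -35, 3, -6, -7, -26]
49 > parent 37 at index 0, swap → [49, 37, 35, 8, 14, 13, -35, 3, -6, -7, -26]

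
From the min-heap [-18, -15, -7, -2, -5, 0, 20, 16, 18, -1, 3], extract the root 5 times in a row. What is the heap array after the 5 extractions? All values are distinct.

[-1, 16, 0, 20, 18, 3]

extract-min #1 returns -18:
  remove root -18; move last element 3 to root → [3, -15, -7, -2, -5, 0, 20, 16, 18, -1]
  3 vs smaller child -15 at index 1, swap → [-15, 3, -7, -2, -5, 0, 20, 16, 18, -1]
  3 vs smaller child -5 at index 4, swap → [-15, -5, -7, -2, 3, 0, 20, 16, 18, -1]
  3 vs only child -1 at index 9, swap → [-15, -5, -7, -2, -1, 0, 20, 16, 18, 3]
extract-min #2 returns -15:
  remove root -15; move last element 3 to root → [3, -5, -7, -2, -1, 0, 20, 16, 18]
  3 vs smaller child -7 at index 2, swap → [-7, -5, 3, -2, -1, 0, 20, 16, 18]
  3 vs smaller child 0 at index 5, swap → [-7, -5, 0, -2, -1, 3, 20, 16, 18]
extract-min #3 returns -7:
  remove root -7; move last element 18 to root → [18, -5, 0, -2, -1, 3, 20, 16]
  18 vs smaller child -5 at index 1, swap → [-5, 18, 0, -2, -1, 3, 20, 16]
  18 vs smaller child -2 at index 3, swap → [-5, -2, 0, 18, -1, 3, 20, 16]
  18 vs only child 16 at index 7, swap → [-5, -2, 0, 16, -1, 3, 20, 18]
extract-min #4 returns -5:
  remove root -5; move last element 18 to root → [18, -2, 0, 16, -1, 3, 20]
  18 vs smaller child -2 at index 1, swap → [-2, 18, 0, 16, -1, 3, 20]
  18 vs smaller child -1 at index 4, swap → [-2, -1, 0, 16, 18, 3, 20]
extract-min #5 returns -2:
  remove root -2; move last element 20 to root → [20, -1, 0, 16, 18, 3]
  20 vs smaller child -1 at index 1, swap → [-1, 20, 0, 16, 18, 3]
  20 vs smaller child 16 at index 3, swap → [-1, 16, 0, 20, 18, 3]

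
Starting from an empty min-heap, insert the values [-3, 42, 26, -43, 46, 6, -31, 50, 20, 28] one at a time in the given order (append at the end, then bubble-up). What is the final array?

Insert -3:
  append -3 at index 0 → [-3] (no swap needed)
Insert 42:
  append 42 at index 1 → [-3, 42] (no swap needed)
Insert 26:
  append 26 at index 2 → [-3, 42, 26] (no swap needed)
Insert -43:
  append -43 at index 3 → [-3, 42, 26, -43]
  -43 < parent 42 at index 1, swap → [-3, -43, 26, 42]
  -43 < parent -3 at index 0, swap → [-43, -3, 26, 42]
Insert 46:
  append 46 at index 4 → [-43, -3, 26, 42, 46] (no swap needed)
Insert 6:
  append 6 at index 5 → [-43, -3, 26, 42, 46, 6]
  6 < parent 26 at index 2, swap → [-43, -3, 6, 42, 46, 26]
Insert -31:
  append -31 at index 6 → [-43, -3, 6, 42, 46, 26, -31]
  -31 < parent 6 at index 2, swap → [-43, -3, -31, 42, 46, 26, 6]
Insert 50:
  append 50 at index 7 → [-43, -3, -31, 42, 46, 26, 6, 50] (no swap needed)
Insert 20:
  append 20 at index 8 → [-43, -3, -31, 42, 46, 26, 6, 50, 20]
  20 < parent 42 at index 3, swap → [-43, -3, -31, 20, 46, 26, 6, 50, 42]
Insert 28:
  append 28 at index 9 → [-43, -3, -31, 20, 46, 26, 6, 50, 42, 28]
  28 < parent 46 at index 4, swap → [-43, -3, -31, 20, 28, 26, 6, 50, 42, 46]

[-43, -3, -31, 20, 28, 26, 6, 50, 42, 46]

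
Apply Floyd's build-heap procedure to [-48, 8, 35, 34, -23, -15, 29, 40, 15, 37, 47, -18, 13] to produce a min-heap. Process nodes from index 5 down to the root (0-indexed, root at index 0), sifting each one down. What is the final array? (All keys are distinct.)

sift down from index 5:
  -15 vs smaller child -18 at index 11, swap → [-48, 8, 35, 34, -23, -18, 29, 40, 15, 37, 47, -15, 13]
sift down from index 4: already satisfies heap property
sift down from index 3:
  34 vs smaller child 15 at index 8, swap → [-48, 8, 35, 15, -23, -18, 29, 40, 34, 37, 47, -15, 13]
sift down from index 2:
  35 vs smaller child -18 at index 5, swap → [-48, 8, -18, 15, -23, 35, 29, 40, 34, 37, 47, -15, 13]
  35 vs smaller child -15 at index 11, swap → [-48, 8, -18, 15, -23, -15, 29, 40, 34, 37, 47, 35, 13]
sift down from index 1:
  8 vs smaller child -23 at index 4, swap → [-48, -23, -18, 15, 8, -15, 29, 40, 34, 37, 47, 35, 13]
sift down from index 0: already satisfies heap property

[-48, -23, -18, 15, 8, -15, 29, 40, 34, 37, 47, 35, 13]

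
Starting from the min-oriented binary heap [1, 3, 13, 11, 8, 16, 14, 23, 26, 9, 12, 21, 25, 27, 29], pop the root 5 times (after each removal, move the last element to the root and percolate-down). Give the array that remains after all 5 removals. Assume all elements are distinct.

extract-min #1 returns 1:
  remove root 1; move last element 29 to root → [29, 3, 13, 11, 8, 16, 14, 23, 26, 9, 12, 21, 25, 27]
  29 vs smaller child 3 at index 1, swap → [3, 29, 13, 11, 8, 16, 14, 23, 26, 9, 12, 21, 25, 27]
  29 vs smaller child 8 at index 4, swap → [3, 8, 13, 11, 29, 16, 14, 23, 26, 9, 12, 21, 25, 27]
  29 vs smaller child 9 at index 9, swap → [3, 8, 13, 11, 9, 16, 14, 23, 26, 29, 12, 21, 25, 27]
extract-min #2 returns 3:
  remove root 3; move last element 27 to root → [27, 8, 13, 11, 9, 16, 14, 23, 26, 29, 12, 21, 25]
  27 vs smaller child 8 at index 1, swap → [8, 27, 13, 11, 9, 16, 14, 23, 26, 29, 12, 21, 25]
  27 vs smaller child 9 at index 4, swap → [8, 9, 13, 11, 27, 16, 14, 23, 26, 29, 12, 21, 25]
  27 vs smaller child 12 at index 10, swap → [8, 9, 13, 11, 12, 16, 14, 23, 26, 29, 27, 21, 25]
extract-min #3 returns 8:
  remove root 8; move last element 25 to root → [25, 9, 13, 11, 12, 16, 14, 23, 26, 29, 27, 21]
  25 vs smaller child 9 at index 1, swap → [9, 25, 13, 11, 12, 16, 14, 23, 26, 29, 27, 21]
  25 vs smaller child 11 at index 3, swap → [9, 11, 13, 25, 12, 16, 14, 23, 26, 29, 27, 21]
  25 vs smaller child 23 at index 7, swap → [9, 11, 13, 23, 12, 16, 14, 25, 26, 29, 27, 21]
extract-min #4 returns 9:
  remove root 9; move last element 21 to root → [21, 11, 13, 23, 12, 16, 14, 25, 26, 29, 27]
  21 vs smaller child 11 at index 1, swap → [11, 21, 13, 23, 12, 16, 14, 25, 26, 29, 27]
  21 vs smaller child 12 at index 4, swap → [11, 12, 13, 23, 21, 16, 14, 25, 26, 29, 27]
extract-min #5 returns 11:
  remove root 11; move last element 27 to root → [27, 12, 13, 23, 21, 16, 14, 25, 26, 29]
  27 vs smaller child 12 at index 1, swap → [12, 27, 13, 23, 21, 16, 14, 25, 26, 29]
  27 vs smaller child 21 at index 4, swap → [12, 21, 13, 23, 27, 16, 14, 25, 26, 29]

[12, 21, 13, 23, 27, 16, 14, 25, 26, 29]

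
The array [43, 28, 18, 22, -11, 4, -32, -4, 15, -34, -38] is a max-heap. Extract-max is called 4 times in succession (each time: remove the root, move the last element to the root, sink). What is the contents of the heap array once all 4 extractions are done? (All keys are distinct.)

extract-max #1 returns 43:
  remove root 43; move last element -38 to root → [-38, 28, 18, 22, -11, 4, -32, -4, 15, -34]
  -38 vs larger child 28 at index 1, swap → [28, -38, 18, 22, -11, 4, -32, -4, 15, -34]
  -38 vs larger child 22 at index 3, swap → [28, 22, 18, -38, -11, 4, -32, -4, 15, -34]
  -38 vs larger child 15 at index 8, swap → [28, 22, 18, 15, -11, 4, -32, -4, -38, -34]
extract-max #2 returns 28:
  remove root 28; move last element -34 to root → [-34, 22, 18, 15, -11, 4, -32, -4, -38]
  -34 vs larger child 22 at index 1, swap → [22, -34, 18, 15, -11, 4, -32, -4, -38]
  -34 vs larger child 15 at index 3, swap → [22, 15, 18, -34, -11, 4, -32, -4, -38]
  -34 vs larger child -4 at index 7, swap → [22, 15, 18, -4, -11, 4, -32, -34, -38]
extract-max #3 returns 22:
  remove root 22; move last element -38 to root → [-38, 15, 18, -4, -11, 4, -32, -34]
  -38 vs larger child 18 at index 2, swap → [18, 15, -38, -4, -11, 4, -32, -34]
  -38 vs larger child 4 at index 5, swap → [18, 15, 4, -4, -11, -38, -32, -34]
extract-max #4 returns 18:
  remove root 18; move last element -34 to root → [-34, 15, 4, -4, -11, -38, -32]
  -34 vs larger child 15 at index 1, swap → [15, -34, 4, -4, -11, -38, -32]
  -34 vs larger child -4 at index 3, swap → [15, -4, 4, -34, -11, -38, -32]

[15, -4, 4, -34, -11, -38, -32]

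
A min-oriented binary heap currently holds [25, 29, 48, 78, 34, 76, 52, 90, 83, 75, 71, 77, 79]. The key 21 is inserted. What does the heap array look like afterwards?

[21, 29, 25, 78, 34, 76, 48, 90, 83, 75, 71, 77, 79, 52]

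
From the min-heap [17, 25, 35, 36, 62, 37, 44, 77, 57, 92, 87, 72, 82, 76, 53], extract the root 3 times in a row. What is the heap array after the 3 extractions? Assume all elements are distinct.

[36, 53, 37, 57, 62, 72, 44, 77, 82, 92, 87, 76]

extract-min #1 returns 17:
  remove root 17; move last element 53 to root → [53, 25, 35, 36, 62, 37, 44, 77, 57, 92, 87, 72, 82, 76]
  53 vs smaller child 25 at index 1, swap → [25, 53, 35, 36, 62, 37, 44, 77, 57, 92, 87, 72, 82, 76]
  53 vs smaller child 36 at index 3, swap → [25, 36, 35, 53, 62, 37, 44, 77, 57, 92, 87, 72, 82, 76]
extract-min #2 returns 25:
  remove root 25; move last element 76 to root → [76, 36, 35, 53, 62, 37, 44, 77, 57, 92, 87, 72, 82]
  76 vs smaller child 35 at index 2, swap → [35, 36, 76, 53, 62, 37, 44, 77, 57, 92, 87, 72, 82]
  76 vs smaller child 37 at index 5, swap → [35, 36, 37, 53, 62, 76, 44, 77, 57, 92, 87, 72, 82]
  76 vs smaller child 72 at index 11, swap → [35, 36, 37, 53, 62, 72, 44, 77, 57, 92, 87, 76, 82]
extract-min #3 returns 35:
  remove root 35; move last element 82 to root → [82, 36, 37, 53, 62, 72, 44, 77, 57, 92, 87, 76]
  82 vs smaller child 36 at index 1, swap → [36, 82, 37, 53, 62, 72, 44, 77, 57, 92, 87, 76]
  82 vs smaller child 53 at index 3, swap → [36, 53, 37, 82, 62, 72, 44, 77, 57, 92, 87, 76]
  82 vs smaller child 57 at index 8, swap → [36, 53, 37, 57, 62, 72, 44, 77, 82, 92, 87, 76]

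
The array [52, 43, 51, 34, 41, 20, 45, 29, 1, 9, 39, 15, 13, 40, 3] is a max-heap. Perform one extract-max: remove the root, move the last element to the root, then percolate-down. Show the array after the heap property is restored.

[51, 43, 45, 34, 41, 20, 40, 29, 1, 9, 39, 15, 13, 3]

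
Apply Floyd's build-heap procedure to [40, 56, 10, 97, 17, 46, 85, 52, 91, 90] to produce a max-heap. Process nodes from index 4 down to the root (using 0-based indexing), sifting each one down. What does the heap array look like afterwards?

sift down from index 4:
  17 vs only child 90 at index 9, swap → [40, 56, 10, 97, 90, 46, 85, 52, 91, 17]
sift down from index 3: already satisfies heap property
sift down from index 2:
  10 vs larger child 85 at index 6, swap → [40, 56, 85, 97, 90, 46, 10, 52, 91, 17]
sift down from index 1:
  56 vs larger child 97 at index 3, swap → [40, 97, 85, 56, 90, 46, 10, 52, 91, 17]
  56 vs larger child 91 at index 8, swap → [40, 97, 85, 91, 90, 46, 10, 52, 56, 17]
sift down from index 0:
  40 vs larger child 97 at index 1, swap → [97, 40, 85, 91, 90, 46, 10, 52, 56, 17]
  40 vs larger child 91 at index 3, swap → [97, 91, 85, 40, 90, 46, 10, 52, 56, 17]
  40 vs larger child 56 at index 8, swap → [97, 91, 85, 56, 90, 46, 10, 52, 40, 17]

[97, 91, 85, 56, 90, 46, 10, 52, 40, 17]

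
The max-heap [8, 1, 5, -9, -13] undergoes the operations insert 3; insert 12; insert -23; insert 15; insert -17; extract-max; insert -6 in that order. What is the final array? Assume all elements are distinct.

insert 3:
  append 3 at index 5 → [8, 1, 5, -9, -13, 3] (no swap needed)
insert 12:
  append 12 at index 6 → [8, 1, 5, -9, -13, 3, 12]
  12 > parent 5 at index 2, swap → [8, 1, 12, -9, -13, 3, 5]
  12 > parent 8 at index 0, swap → [12, 1, 8, -9, -13, 3, 5]
insert -23:
  append -23 at index 7 → [12, 1, 8, -9, -13, 3, 5, -23] (no swap needed)
insert 15:
  append 15 at index 8 → [12, 1, 8, -9, -13, 3, 5, -23, 15]
  15 > parent -9 at index 3, swap → [12, 1, 8, 15, -13, 3, 5, -23, -9]
  15 > parent 1 at index 1, swap → [12, 15, 8, 1, -13, 3, 5, -23, -9]
  15 > parent 12 at index 0, swap → [15, 12, 8, 1, -13, 3, 5, -23, -9]
insert -17:
  append -17 at index 9 → [15, 12, 8, 1, -13, 3, 5, -23, -9, -17] (no swap needed)
extract-max → returns 15:
  remove root 15; move last element -17 to root → [-17, 12, 8, 1, -13, 3, 5, -23, -9]
  -17 vs larger child 12 at index 1, swap → [12, -17, 8, 1, -13, 3, 5, -23, -9]
  -17 vs larger child 1 at index 3, swap → [12, 1, 8, -17, -13, 3, 5, -23, -9]
  -17 vs larger child -9 at index 8, swap → [12, 1, 8, -9, -13, 3, 5, -23, -17]
insert -6:
  append -6 at index 9 → [12, 1, 8, -9, -13, 3, 5, -23, -17, -6]
  -6 > parent -13 at index 4, swap → [12, 1, 8, -9, -6, 3, 5, -23, -17, -13]

[12, 1, 8, -9, -6, 3, 5, -23, -17, -13]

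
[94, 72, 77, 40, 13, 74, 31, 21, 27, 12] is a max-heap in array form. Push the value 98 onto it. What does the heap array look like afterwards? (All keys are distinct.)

append 98 at index 10 → [94, 72, 77, 40, 13, 74, 31, 21, 27, 12, 98]
98 > parent 13 at index 4, swap → [94, 72, 77, 40, 98, 74, 31, 21, 27, 12, 13]
98 > parent 72 at index 1, swap → [94, 98, 77, 40, 72, 74, 31, 21, 27, 12, 13]
98 > parent 94 at index 0, swap → [98, 94, 77, 40, 72, 74, 31, 21, 27, 12, 13]

[98, 94, 77, 40, 72, 74, 31, 21, 27, 12, 13]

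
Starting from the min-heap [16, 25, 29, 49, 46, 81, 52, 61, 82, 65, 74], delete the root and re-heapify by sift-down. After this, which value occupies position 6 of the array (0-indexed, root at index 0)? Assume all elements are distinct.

52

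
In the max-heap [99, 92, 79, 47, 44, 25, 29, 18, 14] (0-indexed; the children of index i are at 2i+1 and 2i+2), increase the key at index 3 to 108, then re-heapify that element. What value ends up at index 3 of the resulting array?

92

set index 3 from 47 to 108 → [99, 92, 79, 108, 44, 25, 29, 18, 14]
108 > parent 92 at index 1, swap → [99, 108, 79, 92, 44, 25, 29, 18, 14]
108 > parent 99 at index 0, swap → [108, 99, 79, 92, 44, 25, 29, 18, 14]
resulting array: [108, 99, 79, 92, 44, 25, 29, 18, 14]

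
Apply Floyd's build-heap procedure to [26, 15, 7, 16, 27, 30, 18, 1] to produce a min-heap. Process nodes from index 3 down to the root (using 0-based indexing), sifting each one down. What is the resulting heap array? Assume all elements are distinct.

[1, 15, 7, 16, 27, 30, 18, 26]

sift down from index 3:
  16 vs only child 1 at index 7, swap → [26, 15, 7, 1, 27, 30, 18, 16]
sift down from index 2: already satisfies heap property
sift down from index 1:
  15 vs smaller child 1 at index 3, swap → [26, 1, 7, 15, 27, 30, 18, 16]
sift down from index 0:
  26 vs smaller child 1 at index 1, swap → [1, 26, 7, 15, 27, 30, 18, 16]
  26 vs smaller child 15 at index 3, swap → [1, 15, 7, 26, 27, 30, 18, 16]
  26 vs only child 16 at index 7, swap → [1, 15, 7, 16, 27, 30, 18, 26]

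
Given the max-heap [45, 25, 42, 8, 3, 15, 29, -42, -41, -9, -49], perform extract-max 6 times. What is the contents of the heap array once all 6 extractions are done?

extract-max #1 returns 45:
  remove root 45; move last element -49 to root → [-49, 25, 42, 8, 3, 15, 29, -42, -41, -9]
  -49 vs larger child 42 at index 2, swap → [42, 25, -49, 8, 3, 15, 29, -42, -41, -9]
  -49 vs larger child 29 at index 6, swap → [42, 25, 29, 8, 3, 15, -49, -42, -41, -9]
extract-max #2 returns 42:
  remove root 42; move last element -9 to root → [-9, 25, 29, 8, 3, 15, -49, -42, -41]
  -9 vs larger child 29 at index 2, swap → [29, 25, -9, 8, 3, 15, -49, -42, -41]
  -9 vs larger child 15 at index 5, swap → [29, 25, 15, 8, 3, -9, -49, -42, -41]
extract-max #3 returns 29:
  remove root 29; move last element -41 to root → [-41, 25, 15, 8, 3, -9, -49, -42]
  -41 vs larger child 25 at index 1, swap → [25, -41, 15, 8, 3, -9, -49, -42]
  -41 vs larger child 8 at index 3, swap → [25, 8, 15, -41, 3, -9, -49, -42]
extract-max #4 returns 25:
  remove root 25; move last element -42 to root → [-42, 8, 15, -41, 3, -9, -49]
  -42 vs larger child 15 at index 2, swap → [15, 8, -42, -41, 3, -9, -49]
  -42 vs larger child -9 at index 5, swap → [15, 8, -9, -41, 3, -42, -49]
extract-max #5 returns 15:
  remove root 15; move last element -49 to root → [-49, 8, -9, -41, 3, -42]
  -49 vs larger child 8 at index 1, swap → [8, -49, -9, -41, 3, -42]
  -49 vs larger child 3 at index 4, swap → [8, 3, -9, -41, -49, -42]
extract-max #6 returns 8:
  remove root 8; move last element -42 to root → [-42, 3, -9, -41, -49]
  -42 vs larger child 3 at index 1, swap → [3, -42, -9, -41, -49]
  -42 vs larger child -41 at index 3, swap → [3, -41, -9, -42, -49]

[3, -41, -9, -42, -49]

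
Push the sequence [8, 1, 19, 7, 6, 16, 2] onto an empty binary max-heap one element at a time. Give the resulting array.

[19, 7, 16, 1, 6, 8, 2]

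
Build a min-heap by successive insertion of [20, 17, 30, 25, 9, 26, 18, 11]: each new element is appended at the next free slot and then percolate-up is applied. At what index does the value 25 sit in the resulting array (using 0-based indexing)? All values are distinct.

7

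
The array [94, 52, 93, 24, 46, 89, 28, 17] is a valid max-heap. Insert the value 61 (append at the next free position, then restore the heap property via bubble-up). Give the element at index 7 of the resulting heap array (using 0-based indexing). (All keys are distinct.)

append 61 at index 8 → [94, 52, 93, 24, 46, 89, 28, 17, 61]
61 > parent 24 at index 3, swap → [94, 52, 93, 61, 46, 89, 28, 17, 24]
61 > parent 52 at index 1, swap → [94, 61, 93, 52, 46, 89, 28, 17, 24]
resulting array: [94, 61, 93, 52, 46, 89, 28, 17, 24]

17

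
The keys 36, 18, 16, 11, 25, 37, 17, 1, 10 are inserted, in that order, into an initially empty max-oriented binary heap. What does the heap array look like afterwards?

Insert 36:
  append 36 at index 0 → [36] (no swap needed)
Insert 18:
  append 18 at index 1 → [36, 18] (no swap needed)
Insert 16:
  append 16 at index 2 → [36, 18, 16] (no swap needed)
Insert 11:
  append 11 at index 3 → [36, 18, 16, 11] (no swap needed)
Insert 25:
  append 25 at index 4 → [36, 18, 16, 11, 25]
  25 > parent 18 at index 1, swap → [36, 25, 16, 11, 18]
Insert 37:
  append 37 at index 5 → [36, 25, 16, 11, 18, 37]
  37 > parent 16 at index 2, swap → [36, 25, 37, 11, 18, 16]
  37 > parent 36 at index 0, swap → [37, 25, 36, 11, 18, 16]
Insert 17:
  append 17 at index 6 → [37, 25, 36, 11, 18, 16, 17] (no swap needed)
Insert 1:
  append 1 at index 7 → [37, 25, 36, 11, 18, 16, 17, 1] (no swap needed)
Insert 10:
  append 10 at index 8 → [37, 25, 36, 11, 18, 16, 17, 1, 10] (no swap needed)

[37, 25, 36, 11, 18, 16, 17, 1, 10]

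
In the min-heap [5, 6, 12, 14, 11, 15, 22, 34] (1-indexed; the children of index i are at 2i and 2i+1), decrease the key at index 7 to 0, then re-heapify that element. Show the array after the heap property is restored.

[0, 6, 5, 14, 11, 15, 12, 34]

set index 7 from 22 to 0 → [5, 6, 12, 14, 11, 15, 0, 34]
0 < parent 12 at index 3, swap → [5, 6, 0, 14, 11, 15, 12, 34]
0 < parent 5 at index 1, swap → [0, 6, 5, 14, 11, 15, 12, 34]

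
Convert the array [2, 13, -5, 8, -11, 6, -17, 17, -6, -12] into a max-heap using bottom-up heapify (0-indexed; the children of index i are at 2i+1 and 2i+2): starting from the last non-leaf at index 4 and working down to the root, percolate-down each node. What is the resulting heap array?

[17, 13, 6, 8, -11, -5, -17, 2, -6, -12]

sift down from index 4: already satisfies heap property
sift down from index 3:
  8 vs larger child 17 at index 7, swap → [2, 13, -5, 17, -11, 6, -17, 8, -6, -12]
sift down from index 2:
  -5 vs larger child 6 at index 5, swap → [2, 13, 6, 17, -11, -5, -17, 8, -6, -12]
sift down from index 1:
  13 vs larger child 17 at index 3, swap → [2, 17, 6, 13, -11, -5, -17, 8, -6, -12]
sift down from index 0:
  2 vs larger child 17 at index 1, swap → [17, 2, 6, 13, -11, -5, -17, 8, -6, -12]
  2 vs larger child 13 at index 3, swap → [17, 13, 6, 2, -11, -5, -17, 8, -6, -12]
  2 vs larger child 8 at index 7, swap → [17, 13, 6, 8, -11, -5, -17, 2, -6, -12]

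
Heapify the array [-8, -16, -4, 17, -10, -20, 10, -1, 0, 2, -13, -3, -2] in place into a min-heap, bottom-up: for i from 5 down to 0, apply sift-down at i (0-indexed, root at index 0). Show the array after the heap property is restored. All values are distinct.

sift down from index 5: already satisfies heap property
sift down from index 4:
  -10 vs smaller child -13 at index 10, swap → [-8, -16, -4, 17, -13, -20, 10, -1, 0, 2, -10, -3, -2]
sift down from index 3:
  17 vs smaller child -1 at index 7, swap → [-8, -16, -4, -1, -13, -20, 10, 17, 0, 2, -10, -3, -2]
sift down from index 2:
  -4 vs smaller child -20 at index 5, swap → [-8, -16, -20, -1, -13, -4, 10, 17, 0, 2, -10, -3, -2]
sift down from index 1: already satisfies heap property
sift down from index 0:
  -8 vs smaller child -20 at index 2, swap → [-20, -16, -8, -1, -13, -4, 10, 17, 0, 2, -10, -3, -2]

[-20, -16, -8, -1, -13, -4, 10, 17, 0, 2, -10, -3, -2]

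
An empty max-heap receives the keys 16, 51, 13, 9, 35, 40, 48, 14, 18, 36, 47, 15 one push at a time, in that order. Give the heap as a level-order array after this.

[51, 47, 48, 18, 36, 15, 40, 9, 14, 16, 35, 13]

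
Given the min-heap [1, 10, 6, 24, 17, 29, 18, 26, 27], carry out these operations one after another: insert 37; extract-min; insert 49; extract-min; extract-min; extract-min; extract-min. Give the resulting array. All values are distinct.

[24, 26, 27, 37, 49, 29]

insert 37:
  append 37 at index 9 → [1, 10, 6, 24, 17, 29, 18, 26, 27, 37] (no swap needed)
extract-min → returns 1:
  remove root 1; move last element 37 to root → [37, 10, 6, 24, 17, 29, 18, 26, 27]
  37 vs smaller child 6 at index 2, swap → [6, 10, 37, 24, 17, 29, 18, 26, 27]
  37 vs smaller child 18 at index 6, swap → [6, 10, 18, 24, 17, 29, 37, 26, 27]
insert 49:
  append 49 at index 9 → [6, 10, 18, 24, 17, 29, 37, 26, 27, 49] (no swap needed)
extract-min → returns 6:
  remove root 6; move last element 49 to root → [49, 10, 18, 24, 17, 29, 37, 26, 27]
  49 vs smaller child 10 at index 1, swap → [10, 49, 18, 24, 17, 29, 37, 26, 27]
  49 vs smaller child 17 at index 4, swap → [10, 17, 18, 24, 49, 29, 37, 26, 27]
extract-min → returns 10:
  remove root 10; move last element 27 to root → [27, 17, 18, 24, 49, 29, 37, 26]
  27 vs smaller child 17 at index 1, swap → [17, 27, 18, 24, 49, 29, 37, 26]
  27 vs smaller child 24 at index 3, swap → [17, 24, 18, 27, 49, 29, 37, 26]
  27 vs only child 26 at index 7, swap → [17, 24, 18, 26, 49, 29, 37, 27]
extract-min → returns 17:
  remove root 17; move last element 27 to root → [27, 24, 18, 26, 49, 29, 37]
  27 vs smaller child 18 at index 2, swap → [18, 24, 27, 26, 49, 29, 37]
extract-min → returns 18:
  remove root 18; move last element 37 to root → [37, 24, 27, 26, 49, 29]
  37 vs smaller child 24 at index 1, swap → [24, 37, 27, 26, 49, 29]
  37 vs smaller child 26 at index 3, swap → [24, 26, 27, 37, 49, 29]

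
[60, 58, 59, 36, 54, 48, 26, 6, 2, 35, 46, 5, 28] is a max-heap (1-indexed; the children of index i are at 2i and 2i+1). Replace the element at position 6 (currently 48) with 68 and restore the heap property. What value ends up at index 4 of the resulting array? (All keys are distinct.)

set index 6 from 48 to 68 → [60, 58, 59, 36, 54, 68, 26, 6, 2, 35, 46, 5, 28]
68 > parent 59 at index 3, swap → [60, 58, 68, 36, 54, 59, 26, 6, 2, 35, 46, 5, 28]
68 > parent 60 at index 1, swap → [68, 58, 60, 36, 54, 59, 26, 6, 2, 35, 46, 5, 28]
resulting array: [68, 58, 60, 36, 54, 59, 26, 6, 2, 35, 46, 5, 28]

36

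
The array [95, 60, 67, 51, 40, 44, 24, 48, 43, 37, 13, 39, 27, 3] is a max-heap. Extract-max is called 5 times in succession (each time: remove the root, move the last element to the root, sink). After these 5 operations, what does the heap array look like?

[44, 43, 39, 27, 40, 37, 24, 13, 3]

extract-max #1 returns 95:
  remove root 95; move last element 3 to root → [3, 60, 67, 51, 40, 44, 24, 48, 43, 37, 13, 39, 27]
  3 vs larger child 67 at index 2, swap → [67, 60, 3, 51, 40, 44, 24, 48, 43, 37, 13, 39, 27]
  3 vs larger child 44 at index 5, swap → [67, 60, 44, 51, 40, 3, 24, 48, 43, 37, 13, 39, 27]
  3 vs larger child 39 at index 11, swap → [67, 60, 44, 51, 40, 39, 24, 48, 43, 37, 13, 3, 27]
extract-max #2 returns 67:
  remove root 67; move last element 27 to root → [27, 60, 44, 51, 40, 39, 24, 48, 43, 37, 13, 3]
  27 vs larger child 60 at index 1, swap → [60, 27, 44, 51, 40, 39, 24, 48, 43, 37, 13, 3]
  27 vs larger child 51 at index 3, swap → [60, 51, 44, 27, 40, 39, 24, 48, 43, 37, 13, 3]
  27 vs larger child 48 at index 7, swap → [60, 51, 44, 48, 40, 39, 24, 27, 43, 37, 13, 3]
extract-max #3 returns 60:
  remove root 60; move last element 3 to root → [3, 51, 44, 48, 40, 39, 24, 27, 43, 37, 13]
  3 vs larger child 51 at index 1, swap → [51, 3, 44, 48, 40, 39, 24, 27, 43, 37, 13]
  3 vs larger child 48 at index 3, swap → [51, 48, 44, 3, 40, 39, 24, 27, 43, 37, 13]
  3 vs larger child 43 at index 8, swap → [51, 48, 44, 43, 40, 39, 24, 27, 3, 37, 13]
extract-max #4 returns 51:
  remove root 51; move last element 13 to root → [13, 48, 44, 43, 40, 39, 24, 27, 3, 37]
  13 vs larger child 48 at index 1, swap → [48, 13, 44, 43, 40, 39, 24, 27, 3, 37]
  13 vs larger child 43 at index 3, swap → [48, 43, 44, 13, 40, 39, 24, 27, 3, 37]
  13 vs larger child 27 at index 7, swap → [48, 43, 44, 27, 40, 39, 24, 13, 3, 37]
extract-max #5 returns 48:
  remove root 48; move last element 37 to root → [37, 43, 44, 27, 40, 39, 24, 13, 3]
  37 vs larger child 44 at index 2, swap → [44, 43, 37, 27, 40, 39, 24, 13, 3]
  37 vs larger child 39 at index 5, swap → [44, 43, 39, 27, 40, 37, 24, 13, 3]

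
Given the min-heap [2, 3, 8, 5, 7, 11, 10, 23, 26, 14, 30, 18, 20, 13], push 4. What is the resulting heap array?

[2, 3, 4, 5, 7, 11, 8, 23, 26, 14, 30, 18, 20, 13, 10]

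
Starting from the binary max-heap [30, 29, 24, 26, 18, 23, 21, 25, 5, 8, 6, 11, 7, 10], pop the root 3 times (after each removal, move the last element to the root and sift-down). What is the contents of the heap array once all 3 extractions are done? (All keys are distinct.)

[25, 18, 24, 10, 11, 23, 21, 7, 5, 8, 6]

extract-max #1 returns 30:
  remove root 30; move last element 10 to root → [10, 29, 24, 26, 18, 23, 21, 25, 5, 8, 6, 11, 7]
  10 vs larger child 29 at index 1, swap → [29, 10, 24, 26, 18, 23, 21, 25, 5, 8, 6, 11, 7]
  10 vs larger child 26 at index 3, swap → [29, 26, 24, 10, 18, 23, 21, 25, 5, 8, 6, 11, 7]
  10 vs larger child 25 at index 7, swap → [29, 26, 24, 25, 18, 23, 21, 10, 5, 8, 6, 11, 7]
extract-max #2 returns 29:
  remove root 29; move last element 7 to root → [7, 26, 24, 25, 18, 23, 21, 10, 5, 8, 6, 11]
  7 vs larger child 26 at index 1, swap → [26, 7, 24, 25, 18, 23, 21, 10, 5, 8, 6, 11]
  7 vs larger child 25 at index 3, swap → [26, 25, 24, 7, 18, 23, 21, 10, 5, 8, 6, 11]
  7 vs larger child 10 at index 7, swap → [26, 25, 24, 10, 18, 23, 21, 7, 5, 8, 6, 11]
extract-max #3 returns 26:
  remove root 26; move last element 11 to root → [11, 25, 24, 10, 18, 23, 21, 7, 5, 8, 6]
  11 vs larger child 25 at index 1, swap → [25, 11, 24, 10, 18, 23, 21, 7, 5, 8, 6]
  11 vs larger child 18 at index 4, swap → [25, 18, 24, 10, 11, 23, 21, 7, 5, 8, 6]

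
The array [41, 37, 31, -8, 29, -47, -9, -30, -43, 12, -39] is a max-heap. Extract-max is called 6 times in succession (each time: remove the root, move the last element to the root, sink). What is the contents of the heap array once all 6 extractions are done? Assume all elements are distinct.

extract-max #1 returns 41:
  remove root 41; move last element -39 to root → [-39, 37, 31, -8, 29, -47, -9, -30, -43, 12]
  -39 vs larger child 37 at index 1, swap → [37, -39, 31, -8, 29, -47, -9, -30, -43, 12]
  -39 vs larger child 29 at index 4, swap → [37, 29, 31, -8, -39, -47, -9, -30, -43, 12]
  -39 vs only child 12 at index 9, swap → [37, 29, 31, -8, 12, -47, -9, -30, -43, -39]
extract-max #2 returns 37:
  remove root 37; move last element -39 to root → [-39, 29, 31, -8, 12, -47, -9, -30, -43]
  -39 vs larger child 31 at index 2, swap → [31, 29, -39, -8, 12, -47, -9, -30, -43]
  -39 vs larger child -9 at index 6, swap → [31, 29, -9, -8, 12, -47, -39, -30, -43]
extract-max #3 returns 31:
  remove root 31; move last element -43 to root → [-43, 29, -9, -8, 12, -47, -39, -30]
  -43 vs larger child 29 at index 1, swap → [29, -43, -9, -8, 12, -47, -39, -30]
  -43 vs larger child 12 at index 4, swap → [29, 12, -9, -8, -43, -47, -39, -30]
extract-max #4 returns 29:
  remove root 29; move last element -30 to root → [-30, 12, -9, -8, -43, -47, -39]
  -30 vs larger child 12 at index 1, swap → [12, -30, -9, -8, -43, -47, -39]
  -30 vs larger child -8 at index 3, swap → [12, -8, -9, -30, -43, -47, -39]
extract-max #5 returns 12:
  remove root 12; move last element -39 to root → [-39, -8, -9, -30, -43, -47]
  -39 vs larger child -8 at index 1, swap → [-8, -39, -9, -30, -43, -47]
  -39 vs larger child -30 at index 3, swap → [-8, -30, -9, -39, -43, -47]
extract-max #6 returns -8:
  remove root -8; move last element -47 to root → [-47, -30, -9, -39, -43]
  -47 vs larger child -9 at index 2, swap → [-9, -30, -47, -39, -43]

[-9, -30, -47, -39, -43]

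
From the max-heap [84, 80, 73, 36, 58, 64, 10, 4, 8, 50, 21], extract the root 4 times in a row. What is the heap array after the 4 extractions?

extract-max #1 returns 84:
  remove root 84; move last element 21 to root → [21, 80, 73, 36, 58, 64, 10, 4, 8, 50]
  21 vs larger child 80 at index 1, swap → [80, 21, 73, 36, 58, 64, 10, 4, 8, 50]
  21 vs larger child 58 at index 4, swap → [80, 58, 73, 36, 21, 64, 10, 4, 8, 50]
  21 vs only child 50 at index 9, swap → [80, 58, 73, 36, 50, 64, 10, 4, 8, 21]
extract-max #2 returns 80:
  remove root 80; move last element 21 to root → [21, 58, 73, 36, 50, 64, 10, 4, 8]
  21 vs larger child 73 at index 2, swap → [73, 58, 21, 36, 50, 64, 10, 4, 8]
  21 vs larger child 64 at index 5, swap → [73, 58, 64, 36, 50, 21, 10, 4, 8]
extract-max #3 returns 73:
  remove root 73; move last element 8 to root → [8, 58, 64, 36, 50, 21, 10, 4]
  8 vs larger child 64 at index 2, swap → [64, 58, 8, 36, 50, 21, 10, 4]
  8 vs larger child 21 at index 5, swap → [64, 58, 21, 36, 50, 8, 10, 4]
extract-max #4 returns 64:
  remove root 64; move last element 4 to root → [4, 58, 21, 36, 50, 8, 10]
  4 vs larger child 58 at index 1, swap → [58, 4, 21, 36, 50, 8, 10]
  4 vs larger child 50 at index 4, swap → [58, 50, 21, 36, 4, 8, 10]

[58, 50, 21, 36, 4, 8, 10]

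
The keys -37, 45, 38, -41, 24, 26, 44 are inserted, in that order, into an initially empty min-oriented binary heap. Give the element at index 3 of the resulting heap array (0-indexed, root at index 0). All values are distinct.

Insert -37:
  append -37 at index 0 → [-37] (no swap needed)
Insert 45:
  append 45 at index 1 → [-37, 45] (no swap needed)
Insert 38:
  append 38 at index 2 → [-37, 45, 38] (no swap needed)
Insert -41:
  append -41 at index 3 → [-37, 45, 38, -41]
  -41 < parent 45 at index 1, swap → [-37, -41, 38, 45]
  -41 < parent -37 at index 0, swap → [-41, -37, 38, 45]
Insert 24:
  append 24 at index 4 → [-41, -37, 38, 45, 24] (no swap needed)
Insert 26:
  append 26 at index 5 → [-41, -37, 38, 45, 24, 26]
  26 < parent 38 at index 2, swap → [-41, -37, 26, 45, 24, 38]
Insert 44:
  append 44 at index 6 → [-41, -37, 26, 45, 24, 38, 44] (no swap needed)
resulting array: [-41, -37, 26, 45, 24, 38, 44]

45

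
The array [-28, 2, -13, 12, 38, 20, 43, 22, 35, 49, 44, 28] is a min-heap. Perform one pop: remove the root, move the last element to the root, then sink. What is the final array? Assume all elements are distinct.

[-13, 2, 20, 12, 38, 28, 43, 22, 35, 49, 44]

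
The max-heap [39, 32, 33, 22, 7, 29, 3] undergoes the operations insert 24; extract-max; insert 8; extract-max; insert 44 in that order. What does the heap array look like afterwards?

[44, 32, 29, 24, 7, 22, 3, 8]

insert 24:
  append 24 at index 7 → [39, 32, 33, 22, 7, 29, 3, 24]
  24 > parent 22 at index 3, swap → [39, 32, 33, 24, 7, 29, 3, 22]
extract-max → returns 39:
  remove root 39; move last element 22 to root → [22, 32, 33, 24, 7, 29, 3]
  22 vs larger child 33 at index 2, swap → [33, 32, 22, 24, 7, 29, 3]
  22 vs larger child 29 at index 5, swap → [33, 32, 29, 24, 7, 22, 3]
insert 8:
  append 8 at index 7 → [33, 32, 29, 24, 7, 22, 3, 8] (no swap needed)
extract-max → returns 33:
  remove root 33; move last element 8 to root → [8, 32, 29, 24, 7, 22, 3]
  8 vs larger child 32 at index 1, swap → [32, 8, 29, 24, 7, 22, 3]
  8 vs larger child 24 at index 3, swap → [32, 24, 29, 8, 7, 22, 3]
insert 44:
  append 44 at index 7 → [32, 24, 29, 8, 7, 22, 3, 44]
  44 > parent 8 at index 3, swap → [32, 24, 29, 44, 7, 22, 3, 8]
  44 > parent 24 at index 1, swap → [32, 44, 29, 24, 7, 22, 3, 8]
  44 > parent 32 at index 0, swap → [44, 32, 29, 24, 7, 22, 3, 8]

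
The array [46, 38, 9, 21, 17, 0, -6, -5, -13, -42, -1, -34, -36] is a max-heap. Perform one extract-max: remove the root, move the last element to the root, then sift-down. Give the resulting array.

[38, 21, 9, -5, 17, 0, -6, -36, -13, -42, -1, -34]

remove root 46; move last element -36 to root → [-36, 38, 9, 21, 17, 0, -6, -5, -13, -42, -1, -34]
-36 vs larger child 38 at index 1, swap → [38, -36, 9, 21, 17, 0, -6, -5, -13, -42, -1, -34]
-36 vs larger child 21 at index 3, swap → [38, 21, 9, -36, 17, 0, -6, -5, -13, -42, -1, -34]
-36 vs larger child -5 at index 7, swap → [38, 21, 9, -5, 17, 0, -6, -36, -13, -42, -1, -34]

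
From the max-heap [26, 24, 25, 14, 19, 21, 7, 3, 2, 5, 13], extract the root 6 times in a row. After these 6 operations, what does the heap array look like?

[13, 7, 2, 3, 5]

extract-max #1 returns 26:
  remove root 26; move last element 13 to root → [13, 24, 25, 14, 19, 21, 7, 3, 2, 5]
  13 vs larger child 25 at index 2, swap → [25, 24, 13, 14, 19, 21, 7, 3, 2, 5]
  13 vs larger child 21 at index 5, swap → [25, 24, 21, 14, 19, 13, 7, 3, 2, 5]
extract-max #2 returns 25:
  remove root 25; move last element 5 to root → [5, 24, 21, 14, 19, 13, 7, 3, 2]
  5 vs larger child 24 at index 1, swap → [24, 5, 21, 14, 19, 13, 7, 3, 2]
  5 vs larger child 19 at index 4, swap → [24, 19, 21, 14, 5, 13, 7, 3, 2]
extract-max #3 returns 24:
  remove root 24; move last element 2 to root → [2, 19, 21, 14, 5, 13, 7, 3]
  2 vs larger child 21 at index 2, swap → [21, 19, 2, 14, 5, 13, 7, 3]
  2 vs larger child 13 at index 5, swap → [21, 19, 13, 14, 5, 2, 7, 3]
extract-max #4 returns 21:
  remove root 21; move last element 3 to root → [3, 19, 13, 14, 5, 2, 7]
  3 vs larger child 19 at index 1, swap → [19, 3, 13, 14, 5, 2, 7]
  3 vs larger child 14 at index 3, swap → [19, 14, 13, 3, 5, 2, 7]
extract-max #5 returns 19:
  remove root 19; move last element 7 to root → [7, 14, 13, 3, 5, 2]
  7 vs larger child 14 at index 1, swap → [14, 7, 13, 3, 5, 2]
extract-max #6 returns 14:
  remove root 14; move last element 2 to root → [2, 7, 13, 3, 5]
  2 vs larger child 13 at index 2, swap → [13, 7, 2, 3, 5]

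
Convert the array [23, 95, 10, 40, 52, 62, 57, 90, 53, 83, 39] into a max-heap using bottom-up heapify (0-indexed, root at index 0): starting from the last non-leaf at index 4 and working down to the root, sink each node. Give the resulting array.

[95, 90, 62, 53, 83, 10, 57, 40, 23, 52, 39]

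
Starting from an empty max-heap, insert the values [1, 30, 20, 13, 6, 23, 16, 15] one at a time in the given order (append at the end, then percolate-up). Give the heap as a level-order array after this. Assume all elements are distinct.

Insert 1:
  append 1 at index 0 → [1] (no swap needed)
Insert 30:
  append 30 at index 1 → [1, 30]
  30 > parent 1 at index 0, swap → [30, 1]
Insert 20:
  append 20 at index 2 → [30, 1, 20] (no swap needed)
Insert 13:
  append 13 at index 3 → [30, 1, 20, 13]
  13 > parent 1 at index 1, swap → [30, 13, 20, 1]
Insert 6:
  append 6 at index 4 → [30, 13, 20, 1, 6] (no swap needed)
Insert 23:
  append 23 at index 5 → [30, 13, 20, 1, 6, 23]
  23 > parent 20 at index 2, swap → [30, 13, 23, 1, 6, 20]
Insert 16:
  append 16 at index 6 → [30, 13, 23, 1, 6, 20, 16] (no swap needed)
Insert 15:
  append 15 at index 7 → [30, 13, 23, 1, 6, 20, 16, 15]
  15 > parent 1 at index 3, swap → [30, 13, 23, 15, 6, 20, 16, 1]
  15 > parent 13 at index 1, swap → [30, 15, 23, 13, 6, 20, 16, 1]

[30, 15, 23, 13, 6, 20, 16, 1]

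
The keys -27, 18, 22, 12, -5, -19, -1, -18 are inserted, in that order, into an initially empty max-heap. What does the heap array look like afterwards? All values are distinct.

[22, 12, 18, -18, -5, -19, -1, -27]

Insert -27:
  append -27 at index 0 → [-27] (no swap needed)
Insert 18:
  append 18 at index 1 → [-27, 18]
  18 > parent -27 at index 0, swap → [18, -27]
Insert 22:
  append 22 at index 2 → [18, -27, 22]
  22 > parent 18 at index 0, swap → [22, -27, 18]
Insert 12:
  append 12 at index 3 → [22, -27, 18, 12]
  12 > parent -27 at index 1, swap → [22, 12, 18, -27]
Insert -5:
  append -5 at index 4 → [22, 12, 18, -27, -5] (no swap needed)
Insert -19:
  append -19 at index 5 → [22, 12, 18, -27, -5, -19] (no swap needed)
Insert -1:
  append -1 at index 6 → [22, 12, 18, -27, -5, -19, -1] (no swap needed)
Insert -18:
  append -18 at index 7 → [22, 12, 18, -27, -5, -19, -1, -18]
  -18 > parent -27 at index 3, swap → [22, 12, 18, -18, -5, -19, -1, -27]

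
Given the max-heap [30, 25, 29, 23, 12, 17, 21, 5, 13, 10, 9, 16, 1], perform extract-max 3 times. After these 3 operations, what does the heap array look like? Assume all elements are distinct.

[23, 16, 21, 13, 12, 17, 1, 5, 9, 10]

extract-max #1 returns 30:
  remove root 30; move last element 1 to root → [1, 25, 29, 23, 12, 17, 21, 5, 13, 10, 9, 16]
  1 vs larger child 29 at index 2, swap → [29, 25, 1, 23, 12, 17, 21, 5, 13, 10, 9, 16]
  1 vs larger child 21 at index 6, swap → [29, 25, 21, 23, 12, 17, 1, 5, 13, 10, 9, 16]
extract-max #2 returns 29:
  remove root 29; move last element 16 to root → [16, 25, 21, 23, 12, 17, 1, 5, 13, 10, 9]
  16 vs larger child 25 at index 1, swap → [25, 16, 21, 23, 12, 17, 1, 5, 13, 10, 9]
  16 vs larger child 23 at index 3, swap → [25, 23, 21, 16, 12, 17, 1, 5, 13, 10, 9]
extract-max #3 returns 25:
  remove root 25; move last element 9 to root → [9, 23, 21, 16, 12, 17, 1, 5, 13, 10]
  9 vs larger child 23 at index 1, swap → [23, 9, 21, 16, 12, 17, 1, 5, 13, 10]
  9 vs larger child 16 at index 3, swap → [23, 16, 21, 9, 12, 17, 1, 5, 13, 10]
  9 vs larger child 13 at index 8, swap → [23, 16, 21, 13, 12, 17, 1, 5, 9, 10]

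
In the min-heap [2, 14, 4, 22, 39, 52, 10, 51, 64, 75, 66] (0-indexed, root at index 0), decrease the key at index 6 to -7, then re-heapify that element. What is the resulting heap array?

set index 6 from 10 to -7 → [2, 14, 4, 22, 39, 52, -7, 51, 64, 75, 66]
-7 < parent 4 at index 2, swap → [2, 14, -7, 22, 39, 52, 4, 51, 64, 75, 66]
-7 < parent 2 at index 0, swap → [-7, 14, 2, 22, 39, 52, 4, 51, 64, 75, 66]

[-7, 14, 2, 22, 39, 52, 4, 51, 64, 75, 66]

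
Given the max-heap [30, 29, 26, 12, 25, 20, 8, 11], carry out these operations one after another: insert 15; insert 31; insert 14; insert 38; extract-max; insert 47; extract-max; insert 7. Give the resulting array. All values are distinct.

[31, 30, 26, 15, 29, 20, 8, 11, 12, 25, 14, 7]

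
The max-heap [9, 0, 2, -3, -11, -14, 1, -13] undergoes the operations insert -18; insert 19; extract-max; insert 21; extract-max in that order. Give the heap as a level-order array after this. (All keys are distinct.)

insert -18:
  append -18 at index 8 → [9, 0, 2, -3, -11, -14, 1, -13, -18] (no swap needed)
insert 19:
  append 19 at index 9 → [9, 0, 2, -3, -11, -14, 1, -13, -18, 19]
  19 > parent -11 at index 4, swap → [9, 0, 2, -3, 19, -14, 1, -13, -18, -11]
  19 > parent 0 at index 1, swap → [9, 19, 2, -3, 0, -14, 1, -13, -18, -11]
  19 > parent 9 at index 0, swap → [19, 9, 2, -3, 0, -14, 1, -13, -18, -11]
extract-max → returns 19:
  remove root 19; move last element -11 to root → [-11, 9, 2, -3, 0, -14, 1, -13, -18]
  -11 vs larger child 9 at index 1, swap → [9, -11, 2, -3, 0, -14, 1, -13, -18]
  -11 vs larger child 0 at index 4, swap → [9, 0, 2, -3, -11, -14, 1, -13, -18]
insert 21:
  append 21 at index 9 → [9, 0, 2, -3, -11, -14, 1, -13, -18, 21]
  21 > parent -11 at index 4, swap → [9, 0, 2, -3, 21, -14, 1, -13, -18, -11]
  21 > parent 0 at index 1, swap → [9, 21, 2, -3, 0, -14, 1, -13, -18, -11]
  21 > parent 9 at index 0, swap → [21, 9, 2, -3, 0, -14, 1, -13, -18, -11]
extract-max → returns 21:
  remove root 21; move last element -11 to root → [-11, 9, 2, -3, 0, -14, 1, -13, -18]
  -11 vs larger child 9 at index 1, swap → [9, -11, 2, -3, 0, -14, 1, -13, -18]
  -11 vs larger child 0 at index 4, swap → [9, 0, 2, -3, -11, -14, 1, -13, -18]

[9, 0, 2, -3, -11, -14, 1, -13, -18]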